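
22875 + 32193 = 55068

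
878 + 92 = 970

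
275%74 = 53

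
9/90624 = 3/30208 ≈ 0.0000993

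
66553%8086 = 1865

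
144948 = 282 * 514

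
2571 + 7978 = 10549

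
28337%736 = 369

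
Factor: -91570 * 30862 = -1 * 2^2 * 5^1 * 13^1 * 1187^1 * 9157^1 = -2826033340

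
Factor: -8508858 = -1 * 2^1 * 3^1 * 271^1 * 5233^1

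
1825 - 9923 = -8098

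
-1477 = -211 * 7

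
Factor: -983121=-1 * 3^1 * 327707^1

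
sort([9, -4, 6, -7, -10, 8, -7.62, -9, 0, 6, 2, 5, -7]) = [-10, -9, -7.62, -7, -7, -4, 0, 2, 5, 6, 6, 8, 9]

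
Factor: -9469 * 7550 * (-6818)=2^2 * 5^2 * 7^1 * 17^1 * 151^1 * 487^1 * 557^1=487425297100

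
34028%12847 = 8334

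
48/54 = 8/9 ≈ 0.889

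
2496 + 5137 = 7633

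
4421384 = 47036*94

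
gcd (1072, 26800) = 1072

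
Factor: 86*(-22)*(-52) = 2^4*11^1*13^1*43^1 = 98384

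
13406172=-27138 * (-494)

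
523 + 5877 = 6400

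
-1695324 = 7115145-8810469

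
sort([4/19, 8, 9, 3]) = [4/19, 3, 8, 9]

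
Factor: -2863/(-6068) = 2^(-2)*7^1*37^(-1)*41^(-1)*409^1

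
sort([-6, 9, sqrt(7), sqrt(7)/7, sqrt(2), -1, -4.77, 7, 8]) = [-6, -4.77, -1, sqrt(7)/7, sqrt(2), sqrt(7), 7, 8, 9]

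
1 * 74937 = 74937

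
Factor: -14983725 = -1*3^1*5^2*199783^1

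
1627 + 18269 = 19896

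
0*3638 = 0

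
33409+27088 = 60497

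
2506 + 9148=11654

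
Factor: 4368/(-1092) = -1*2^2 = -4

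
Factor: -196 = -1 * 2^2 * 7^2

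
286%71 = 2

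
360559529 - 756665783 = -396106254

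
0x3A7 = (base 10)935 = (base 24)1EN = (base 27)17H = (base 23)1HF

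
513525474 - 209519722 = 304005752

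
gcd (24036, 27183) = 3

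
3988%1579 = 830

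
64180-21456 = 42724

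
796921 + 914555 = 1711476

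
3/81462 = 1/27154 ≈ 0.0000368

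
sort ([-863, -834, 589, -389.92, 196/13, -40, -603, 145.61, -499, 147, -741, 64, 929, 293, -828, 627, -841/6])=[-863, -834, -828, -741, -603, -499, -389.92, -841/6, -40, 196/13, 64, 145.61, 147, 293, 589, 627, 929]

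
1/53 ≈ 0.0189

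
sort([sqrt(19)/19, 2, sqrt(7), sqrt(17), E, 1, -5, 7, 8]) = [-5, sqrt(19)/19, 1, 2, sqrt(7), E, sqrt(17), 7, 8]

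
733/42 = 17 + 19/42 ≈ 17.45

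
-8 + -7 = -15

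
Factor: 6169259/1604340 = 2^(-2)*3^(-3)*5^(-1)*2971^(-1)*6169259^1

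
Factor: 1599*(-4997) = -1*3^1*13^1*19^1*41^1*263^1 = -7990203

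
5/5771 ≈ 0.000866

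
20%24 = 20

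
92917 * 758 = 70431086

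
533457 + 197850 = 731307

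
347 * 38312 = 13294264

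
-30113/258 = -116 - 185/258≈-116.72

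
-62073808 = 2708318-64782126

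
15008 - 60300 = -45292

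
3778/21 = 179+19/21 ≈ 179.90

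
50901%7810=4041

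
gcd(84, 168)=84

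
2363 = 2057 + 306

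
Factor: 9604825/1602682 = 2^(-1)*5^2*384193^1*801341^(-1)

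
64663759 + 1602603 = 66266362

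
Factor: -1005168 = -1*2^4*3^1*43^1*487^1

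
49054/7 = 7007 + 5/7 ≈ 7007.71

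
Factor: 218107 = 218107^1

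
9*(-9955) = -89595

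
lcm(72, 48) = 144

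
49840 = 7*7120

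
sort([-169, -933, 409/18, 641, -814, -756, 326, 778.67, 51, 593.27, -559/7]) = [-933, -814, -756, -169, -559/7, 409/18, 51, 326, 593.27, 641, 778.67]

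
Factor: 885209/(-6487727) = -1*13^1*17^(-1)*149^1*457^1*381631^(-1)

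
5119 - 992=4127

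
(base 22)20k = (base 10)988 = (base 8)1734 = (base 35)s8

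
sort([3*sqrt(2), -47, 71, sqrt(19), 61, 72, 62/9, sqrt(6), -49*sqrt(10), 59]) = [-49*sqrt(10), -47, sqrt(6), 3*sqrt(2), sqrt(19), 62/9, 59, 61, 71, 72]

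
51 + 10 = 61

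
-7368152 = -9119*808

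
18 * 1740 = 31320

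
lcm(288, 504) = 2016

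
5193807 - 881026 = 4312781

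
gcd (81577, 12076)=1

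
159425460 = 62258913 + 97166547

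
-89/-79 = 1+10/79 ≈ 1.13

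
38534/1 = 38534 = 38534.00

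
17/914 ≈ 0.0186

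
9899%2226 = 995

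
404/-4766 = -202/2383 ≈ -0.0848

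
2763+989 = 3752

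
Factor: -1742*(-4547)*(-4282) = -1*2^2*13^1*67^1*2141^1*4547^1 = -33917182468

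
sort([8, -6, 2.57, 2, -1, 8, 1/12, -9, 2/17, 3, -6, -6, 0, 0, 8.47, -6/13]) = [-9, -6, -6, -6, -1, -6/13, 0, 0, 1/12, 2/17, 2, 2.57, 3, 8, 8, 8.47]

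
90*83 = 7470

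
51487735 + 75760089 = 127247824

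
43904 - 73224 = -29320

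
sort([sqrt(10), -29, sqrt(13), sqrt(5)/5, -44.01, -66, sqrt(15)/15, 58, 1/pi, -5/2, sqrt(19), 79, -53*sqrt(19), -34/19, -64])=[-53*sqrt(19), -66, -64, -44.01, -29, -5/2, -34/19, sqrt(15)/15, 1/pi, sqrt(5)/5, sqrt(10), sqrt(13), sqrt(19), 58, 79]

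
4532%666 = 536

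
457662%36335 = 21642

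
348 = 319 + 29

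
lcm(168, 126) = 504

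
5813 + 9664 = 15477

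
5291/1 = 5291 = 5291.00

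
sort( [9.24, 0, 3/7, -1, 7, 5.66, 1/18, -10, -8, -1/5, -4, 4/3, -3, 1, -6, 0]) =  [-10, -8, -6, -4, -3, -1, -1/5, 0, 0, 1/18, 3/7, 1, 4/3, 5.66, 7, 9.24]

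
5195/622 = 8 + 219/622 ≈ 8.35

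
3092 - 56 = 3036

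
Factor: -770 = -1*2^1*5^1*7^1*11^1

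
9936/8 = 1242 = 1242.00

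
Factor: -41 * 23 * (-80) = 2^4 * 5^1 * 23^1 * 41^1 = 75440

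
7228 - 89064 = -81836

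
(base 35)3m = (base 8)177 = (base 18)71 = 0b1111111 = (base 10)127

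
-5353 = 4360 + -9713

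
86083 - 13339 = 72744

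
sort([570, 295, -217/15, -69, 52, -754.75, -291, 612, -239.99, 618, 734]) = [-754.75, -291, -239.99, -69, -217/15, 52, 295, 570, 612, 618, 734]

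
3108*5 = 15540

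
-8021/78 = -102-5/6 ≈ -102.83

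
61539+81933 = 143472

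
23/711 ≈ 0.0323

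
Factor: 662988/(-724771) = -1*2^2*3^1*179^(-1)*4049^(-1)*55249^1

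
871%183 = 139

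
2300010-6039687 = -3739677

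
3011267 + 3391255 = 6402522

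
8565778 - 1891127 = 6674651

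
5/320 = 1/64 ≈ 0.0156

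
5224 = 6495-1271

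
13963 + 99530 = 113493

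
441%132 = 45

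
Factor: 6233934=2^1*3^1*7^1*17^1*8731^1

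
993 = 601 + 392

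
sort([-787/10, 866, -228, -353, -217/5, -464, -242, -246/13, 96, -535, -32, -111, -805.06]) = [-805.06, -535, -464, -353, -242, -228, -111, -787/10, -217/5, -32, -246/13, 96, 866]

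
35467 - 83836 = -48369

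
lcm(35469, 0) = 0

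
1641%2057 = 1641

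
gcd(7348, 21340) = 44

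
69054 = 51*1354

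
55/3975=11/795≈0.0138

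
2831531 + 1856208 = 4687739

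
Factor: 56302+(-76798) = -1*2^4*3^1*7^1*61^1 = -20496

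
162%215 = 162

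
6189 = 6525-336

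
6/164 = 3/82 ≈ 0.0366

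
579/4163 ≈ 0.139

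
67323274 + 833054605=900377879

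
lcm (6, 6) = 6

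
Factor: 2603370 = 2^1*3^1*5^1*7^3*11^1*23^1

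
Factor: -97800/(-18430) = 2^2 * 3^1 * 5^1 * 19^(-1) * 97^(-1) * 163^1 = 9780/1843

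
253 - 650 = -397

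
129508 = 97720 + 31788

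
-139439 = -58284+-81155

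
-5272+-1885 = -7157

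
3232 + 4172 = 7404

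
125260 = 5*25052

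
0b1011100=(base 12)78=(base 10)92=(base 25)3h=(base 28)38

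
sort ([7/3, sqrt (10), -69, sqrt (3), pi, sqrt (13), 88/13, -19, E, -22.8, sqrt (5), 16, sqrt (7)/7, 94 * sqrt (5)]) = [-69, -22.8, -19, sqrt (7)/7, sqrt (3), sqrt (5), 7/3, E, pi, sqrt (10), sqrt (13), 88/13, 16, 94 * sqrt (5)]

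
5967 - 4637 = 1330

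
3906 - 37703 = -33797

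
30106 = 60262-30156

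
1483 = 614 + 869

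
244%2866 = 244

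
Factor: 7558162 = 2^1*19^1*198899^1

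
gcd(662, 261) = 1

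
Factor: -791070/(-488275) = 2^1*3^1*5^(-1)*7^1*3767^1*19531^(-1) = 158214/97655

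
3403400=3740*910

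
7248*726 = 5262048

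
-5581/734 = -7 - 443/734 ≈ -7.60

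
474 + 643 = 1117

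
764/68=11 + 4/17 ≈ 11.24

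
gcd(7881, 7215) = 111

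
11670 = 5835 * 2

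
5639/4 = 1409 + 3/4 = 1409.75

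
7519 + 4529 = 12048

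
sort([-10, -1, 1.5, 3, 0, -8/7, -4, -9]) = [-10, -9, -4, -8/7, -1, 0, 1.5, 3]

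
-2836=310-3146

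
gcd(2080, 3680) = 160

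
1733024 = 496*3494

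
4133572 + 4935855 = 9069427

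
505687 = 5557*91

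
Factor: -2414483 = -1 * 541^1 * 4463^1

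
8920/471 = 18 + 442/471≈18.94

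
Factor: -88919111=-1*88919111^1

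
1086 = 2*543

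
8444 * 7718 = 65170792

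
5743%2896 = 2847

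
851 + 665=1516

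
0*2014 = 0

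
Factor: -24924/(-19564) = 3^1*31^1*73^(-1) = 93/73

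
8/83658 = 4/41829 ≈ 0.0000956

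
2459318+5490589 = 7949907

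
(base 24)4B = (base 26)43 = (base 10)107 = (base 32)3B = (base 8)153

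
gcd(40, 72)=8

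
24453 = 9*2717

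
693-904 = -211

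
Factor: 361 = 19^2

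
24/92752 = 3/11594≈0.000259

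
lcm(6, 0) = 0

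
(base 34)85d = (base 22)jaf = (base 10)9431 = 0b10010011010111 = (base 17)1fad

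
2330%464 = 10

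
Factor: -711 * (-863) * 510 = 2^1 * 3^3 * 5^1 * 17^1 * 79^1 * 863^1 = 312932430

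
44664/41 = 1089 + 15/41 ≈ 1089.37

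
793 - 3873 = -3080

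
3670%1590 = 490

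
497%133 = 98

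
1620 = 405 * 4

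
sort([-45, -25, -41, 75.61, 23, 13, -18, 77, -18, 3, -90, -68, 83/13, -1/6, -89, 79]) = [-90, -89, -68, -45, -41, -25, -18, -18, -1/6, 3, 83/13, 13, 23, 75.61, 77, 79]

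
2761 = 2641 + 120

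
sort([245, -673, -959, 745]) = [-959, -673, 245, 745]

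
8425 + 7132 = 15557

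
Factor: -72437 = -1 * 17^1 * 4261^1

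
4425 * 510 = 2256750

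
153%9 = 0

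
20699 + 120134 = 140833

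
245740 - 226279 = 19461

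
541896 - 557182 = -15286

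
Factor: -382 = -1*2^1*191^1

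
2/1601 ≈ 0.00125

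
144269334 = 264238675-119969341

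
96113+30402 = 126515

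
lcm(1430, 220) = 2860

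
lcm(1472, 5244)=83904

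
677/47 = 14 + 19/47≈14.40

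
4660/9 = 517+7/9≈517.78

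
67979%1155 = 989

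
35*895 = 31325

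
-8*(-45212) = 361696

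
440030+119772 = 559802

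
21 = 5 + 16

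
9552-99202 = -89650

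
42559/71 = 599+30/71 ≈ 599.42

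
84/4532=21/1133 ≈ 0.0185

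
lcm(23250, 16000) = 1488000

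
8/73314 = 4/36657 ≈ 0.000109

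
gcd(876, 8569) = 1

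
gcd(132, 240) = 12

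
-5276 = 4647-9923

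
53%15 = 8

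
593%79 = 40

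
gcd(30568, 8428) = 4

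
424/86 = 212/43 ≈ 4.93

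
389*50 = 19450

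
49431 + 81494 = 130925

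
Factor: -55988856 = -1 * 2^3 * 3^2 * 7^1 * 11^1 * 10099^1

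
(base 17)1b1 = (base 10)477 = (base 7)1251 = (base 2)111011101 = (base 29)gd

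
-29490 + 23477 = -6013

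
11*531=5841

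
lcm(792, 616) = 5544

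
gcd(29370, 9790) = 9790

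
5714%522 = 494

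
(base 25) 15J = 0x301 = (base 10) 769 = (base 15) 364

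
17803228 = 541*32908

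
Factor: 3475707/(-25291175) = -1*3^1*5^(-2)*7^(-1)*13^(-1)*11117^(-1)*1158569^1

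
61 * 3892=237412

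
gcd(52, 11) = 1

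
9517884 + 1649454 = 11167338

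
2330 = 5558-3228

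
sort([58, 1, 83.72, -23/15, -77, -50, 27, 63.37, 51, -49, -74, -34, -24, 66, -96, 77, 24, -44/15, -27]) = [-96, -77, -74, -50, -49, -34, -27, -24, -44/15, -23/15, 1, 24, 27, 51, 58, 63.37, 66, 77, 83.72]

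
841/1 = 841 = 841.00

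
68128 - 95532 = -27404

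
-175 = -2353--2178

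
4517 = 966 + 3551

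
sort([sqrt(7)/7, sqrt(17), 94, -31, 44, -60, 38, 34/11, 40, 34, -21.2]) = [-60, -31, -21.2, sqrt(7)/7, 34/11, sqrt(17), 34, 38, 40, 44, 94]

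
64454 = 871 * 74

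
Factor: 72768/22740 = 2^4*5^(-1) = 16/5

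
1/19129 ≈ 0.0000523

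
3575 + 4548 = 8123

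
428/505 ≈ 0.848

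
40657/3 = 13552 + 1/3 ≈ 13552.33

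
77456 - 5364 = 72092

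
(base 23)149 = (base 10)630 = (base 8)1166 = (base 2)1001110110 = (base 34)ii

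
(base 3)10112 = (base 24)3n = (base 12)7b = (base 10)95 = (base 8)137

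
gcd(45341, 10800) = 1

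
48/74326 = 24/37163 ≈ 0.000646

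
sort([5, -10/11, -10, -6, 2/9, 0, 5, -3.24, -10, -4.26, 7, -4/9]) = [-10, -10, -6, -4.26, -3.24, -10/11, -4/9, 0, 2/9, 5, 5, 7]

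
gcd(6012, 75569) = 1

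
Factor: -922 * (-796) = 2^3 * 199^1 * 461^1 = 733912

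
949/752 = 1 + 197/752 ≈ 1.26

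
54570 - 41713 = 12857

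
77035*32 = 2465120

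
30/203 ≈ 0.148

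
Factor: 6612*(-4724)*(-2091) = 2^4*3^2*17^1*19^1*29^1*41^1*1181^1 = 65312569008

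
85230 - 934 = 84296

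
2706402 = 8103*334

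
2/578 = 1/289 ≈ 0.00346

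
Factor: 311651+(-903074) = -1*3^1*7^1*28163^1 = -591423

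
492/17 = 28 + 16/17 ≈ 28.94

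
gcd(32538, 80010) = 6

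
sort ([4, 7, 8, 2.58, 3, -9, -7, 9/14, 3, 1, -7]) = [-9, -7, -7, 9/14, 1, 2.58, 3, 3, 4, 7, 8]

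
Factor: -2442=-1*2^1*3^1*11^1*37^1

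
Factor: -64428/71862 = -1*2^1*13^1*29^(-1) = -26/29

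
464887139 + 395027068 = 859914207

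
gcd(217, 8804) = 31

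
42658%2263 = 1924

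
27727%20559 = 7168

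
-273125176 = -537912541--264787365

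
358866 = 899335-540469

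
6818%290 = 148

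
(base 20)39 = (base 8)105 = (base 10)69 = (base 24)2l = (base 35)1y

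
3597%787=449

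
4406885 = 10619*415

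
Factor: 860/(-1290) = -1*2^1*3^(-1) = -2/3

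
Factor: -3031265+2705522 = -1*3^1*11^1*9871^1 = -325743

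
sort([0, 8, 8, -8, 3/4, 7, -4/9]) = [-8, -4/9, 0, 3/4, 7, 8, 8]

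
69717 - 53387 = 16330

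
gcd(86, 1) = 1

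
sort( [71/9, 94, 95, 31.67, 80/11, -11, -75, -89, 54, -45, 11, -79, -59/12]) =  [-89, -79, -75, -45, -11, -59/12, 80/11, 71/9, 11, 31.67, 54, 94, 95]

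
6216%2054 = 54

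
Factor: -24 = -1*2^3*3^1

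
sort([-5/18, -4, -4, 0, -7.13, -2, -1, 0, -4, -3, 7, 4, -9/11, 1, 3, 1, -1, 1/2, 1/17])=[-7.13, -4, -4, -4, -3, -2, -1, -1, -9/11, -5/18, 0, 0, 1/17, 1/2, 1, 1, 3, 4, 7]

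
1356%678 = 0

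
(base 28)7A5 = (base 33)59V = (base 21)D1J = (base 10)5773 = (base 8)13215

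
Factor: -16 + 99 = 83^1 = 83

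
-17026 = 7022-24048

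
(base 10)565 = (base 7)1435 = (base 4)20311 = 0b1000110101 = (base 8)1065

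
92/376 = 23/94 ≈ 0.245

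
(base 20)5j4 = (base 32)2ag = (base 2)100101010000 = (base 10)2384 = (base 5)34014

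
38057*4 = 152228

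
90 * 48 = 4320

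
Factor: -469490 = -1*2^1*5^1*7^1*19^1*353^1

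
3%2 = 1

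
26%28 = 26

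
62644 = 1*62644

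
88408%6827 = 6484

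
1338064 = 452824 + 885240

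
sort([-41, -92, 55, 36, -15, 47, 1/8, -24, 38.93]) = [-92, -41, -24, -15, 1/8, 36, 38.93, 47, 55]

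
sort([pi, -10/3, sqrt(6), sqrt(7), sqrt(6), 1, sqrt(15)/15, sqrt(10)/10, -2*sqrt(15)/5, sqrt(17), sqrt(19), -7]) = [-7, -10/3, -2*sqrt(15)/5, sqrt(15)/15, sqrt(10)/10, 1, sqrt(6), sqrt(6), sqrt(7), pi, sqrt(17), sqrt(19)]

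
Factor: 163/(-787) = -1 * 163^1 * 787^(-1)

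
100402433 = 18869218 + 81533215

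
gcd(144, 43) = 1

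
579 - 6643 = -6064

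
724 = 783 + -59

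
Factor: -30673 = -1 * 37^1 * 829^1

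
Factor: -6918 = -1 * 2^1 * 3^1 * 1153^1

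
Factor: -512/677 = -1 * 2^9 * 677^ (-1)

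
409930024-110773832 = 299156192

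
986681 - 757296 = 229385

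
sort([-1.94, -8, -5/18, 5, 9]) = [-8, -1.94, -5/18, 5, 9]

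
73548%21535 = 8943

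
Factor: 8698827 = 3^1 * 19^1 * 101^1 * 1511^1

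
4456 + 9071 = 13527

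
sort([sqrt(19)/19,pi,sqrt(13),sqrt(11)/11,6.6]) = [sqrt(19)/19,sqrt(11)/11,pi,sqrt(13),6.6]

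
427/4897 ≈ 0.0872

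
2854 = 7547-4693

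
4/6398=2/3199 ≈ 0.000625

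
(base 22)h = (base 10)17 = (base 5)32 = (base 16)11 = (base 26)h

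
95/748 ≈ 0.127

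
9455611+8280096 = 17735707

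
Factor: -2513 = -1 * 7^1 * 359^1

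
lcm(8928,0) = 0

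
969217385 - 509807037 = 459410348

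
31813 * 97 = 3085861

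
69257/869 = 79+606/869 ≈ 79.70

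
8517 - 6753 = 1764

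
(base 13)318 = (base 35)f3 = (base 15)253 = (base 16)210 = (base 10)528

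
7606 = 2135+5471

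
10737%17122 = 10737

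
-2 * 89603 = -179206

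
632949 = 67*9447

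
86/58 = 1 + 14/29 ≈ 1.48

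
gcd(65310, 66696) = 42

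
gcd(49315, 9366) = 7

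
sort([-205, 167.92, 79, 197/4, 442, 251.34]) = [-205, 197/4, 79, 167.92, 251.34, 442]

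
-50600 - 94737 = -145337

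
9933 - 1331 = 8602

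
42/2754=7/459 ≈ 0.0153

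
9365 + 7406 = 16771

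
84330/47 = 1794 + 12/47 ≈ 1794.26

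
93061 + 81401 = 174462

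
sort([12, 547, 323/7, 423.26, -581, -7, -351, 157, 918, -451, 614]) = [-581, -451, -351, -7, 12, 323/7, 157, 423.26, 547, 614, 918]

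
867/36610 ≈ 0.0237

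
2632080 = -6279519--8911599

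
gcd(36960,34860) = 420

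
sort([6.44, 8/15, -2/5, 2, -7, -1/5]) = [-7, -2/5, -1/5, 8/15, 2, 6.44]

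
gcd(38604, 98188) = 4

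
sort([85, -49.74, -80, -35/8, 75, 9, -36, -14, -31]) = [-80, -49.74, -36, -31, -14, -35/8, 9, 75, 85]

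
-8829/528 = -16 - 127/176 ≈ -16.72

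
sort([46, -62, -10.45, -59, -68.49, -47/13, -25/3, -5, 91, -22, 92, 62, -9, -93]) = [-93, -68.49, -62, -59, -22, -10.45, -9, -25/3, -5, -47/13, 46, 62, 91, 92]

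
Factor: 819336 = 2^3 * 3^1 * 7^1 * 4877^1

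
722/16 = 45 + 1/8 ≈ 45.13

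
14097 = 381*37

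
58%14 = 2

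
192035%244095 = 192035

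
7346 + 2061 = 9407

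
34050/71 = 479 + 41/71 ≈ 479.58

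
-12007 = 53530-65537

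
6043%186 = 91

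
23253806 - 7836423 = 15417383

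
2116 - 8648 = -6532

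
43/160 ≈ 0.269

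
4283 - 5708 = -1425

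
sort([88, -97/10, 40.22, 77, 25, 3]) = [-97/10, 3, 25, 40.22, 77, 88]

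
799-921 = -122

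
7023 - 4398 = 2625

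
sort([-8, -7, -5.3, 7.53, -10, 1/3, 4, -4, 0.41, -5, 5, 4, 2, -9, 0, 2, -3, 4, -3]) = [-10, -9, -8, -7, -5.3, -5, -4, -3, -3, 0, 1/3, 0.41, 2, 2, 4, 4, 4, 5, 7.53]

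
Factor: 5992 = 2^3 * 7^1 * 107^1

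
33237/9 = 3693 = 3693.00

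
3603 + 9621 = 13224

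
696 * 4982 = 3467472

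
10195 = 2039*5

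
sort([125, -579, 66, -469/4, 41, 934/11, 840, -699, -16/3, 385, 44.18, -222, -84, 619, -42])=[-699, -579, -222, -469/4, -84, -42, -16/3, 41, 44.18, 66, 934/11, 125, 385, 619, 840]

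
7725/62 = 124+37/62 ≈ 124.60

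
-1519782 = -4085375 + 2565593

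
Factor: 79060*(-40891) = -1*2^2*5^1*59^1*67^1*103^1*397^1 = -3232842460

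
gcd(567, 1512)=189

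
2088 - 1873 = 215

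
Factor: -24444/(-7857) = 2^2 * 3^(-2) * 7^1 = 28/9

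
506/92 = 5+1/2 = 5.50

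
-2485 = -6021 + 3536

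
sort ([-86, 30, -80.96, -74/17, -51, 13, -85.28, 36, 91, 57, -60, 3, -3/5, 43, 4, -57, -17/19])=[-86, -85.28, -80.96, -60, -57, -51, -74/17, -17/19, -3/5, 3, 4, 13, 30, 36, 43, 57, 91]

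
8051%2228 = 1367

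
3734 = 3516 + 218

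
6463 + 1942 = 8405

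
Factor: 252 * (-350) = -1 * 2^3 * 3^2 * 5^2 * 7^2 = -88200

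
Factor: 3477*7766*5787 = 2^1*3^3*11^1*19^1*61^1*353^1*643^1 = 156262784634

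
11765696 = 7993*1472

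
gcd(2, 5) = 1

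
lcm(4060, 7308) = 36540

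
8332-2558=5774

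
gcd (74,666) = 74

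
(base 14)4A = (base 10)66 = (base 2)1000010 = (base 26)2E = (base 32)22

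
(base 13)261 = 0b110100001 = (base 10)417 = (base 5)3132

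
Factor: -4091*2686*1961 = -1*2^1*17^1*37^1*53^1*79^1*4091^1 = -21548303386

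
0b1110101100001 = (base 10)7521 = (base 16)1d61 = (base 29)8ra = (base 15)2366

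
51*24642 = 1256742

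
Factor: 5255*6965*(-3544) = -1*2^3*5^2*7^1*199^1*443^1*1051^1 = -129714209800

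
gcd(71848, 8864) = 8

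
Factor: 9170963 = 367^1 * 24989^1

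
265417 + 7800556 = 8065973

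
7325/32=228 + 29/32 ≈ 228.91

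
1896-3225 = -1329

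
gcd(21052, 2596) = 4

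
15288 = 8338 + 6950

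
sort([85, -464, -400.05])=[-464, -400.05, 85]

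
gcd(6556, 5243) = 1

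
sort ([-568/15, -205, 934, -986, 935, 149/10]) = [-986, -205, -568/15, 149/10, 934, 935]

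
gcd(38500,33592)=4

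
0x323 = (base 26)14n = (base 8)1443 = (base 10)803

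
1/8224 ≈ 0.000122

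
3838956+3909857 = 7748813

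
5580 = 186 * 30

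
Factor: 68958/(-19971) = -1*2^1*3^1*7^(-1)*317^(-1)*1277^1 = -7662/2219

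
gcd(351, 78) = 39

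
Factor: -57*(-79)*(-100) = -1*2^2*3^1*5^2*19^1*79^1 = -450300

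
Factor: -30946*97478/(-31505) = 2^2*5^(-1)*17^1*47^1*61^1*6301^(-1)*15473^1 = 3016554188/31505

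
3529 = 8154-4625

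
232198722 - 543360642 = -311161920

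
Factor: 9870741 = 3^4*31^1*3931^1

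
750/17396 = 375/8698≈0.0431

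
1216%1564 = 1216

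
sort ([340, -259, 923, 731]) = [-259, 340, 731, 923]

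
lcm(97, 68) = 6596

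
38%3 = 2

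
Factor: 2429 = 7^1 * 347^1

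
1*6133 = 6133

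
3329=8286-4957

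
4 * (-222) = -888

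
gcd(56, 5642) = 14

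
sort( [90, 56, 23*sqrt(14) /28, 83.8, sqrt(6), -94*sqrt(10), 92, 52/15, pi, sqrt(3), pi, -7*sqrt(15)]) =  [-94*sqrt(10), -7*sqrt(15), sqrt(3), sqrt(6), 23*sqrt(14) /28, pi, pi, 52/15, 56, 83.8, 90, 92]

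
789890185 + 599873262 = 1389763447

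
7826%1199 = 632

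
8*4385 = 35080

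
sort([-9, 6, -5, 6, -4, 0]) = [-9, -5, -4, 0, 6, 6]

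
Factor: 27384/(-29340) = -1*2^1*3^(-1)*5^(-1)*7^1 = -14/15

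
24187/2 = 12093+1/2 = 12093.50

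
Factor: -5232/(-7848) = 2^1*3^(-1) = 2/3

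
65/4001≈0.0162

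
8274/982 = 4137/491 ≈ 8.43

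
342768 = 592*579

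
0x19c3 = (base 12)3997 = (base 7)25141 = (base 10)6595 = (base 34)5nx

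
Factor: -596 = -1*2^2*149^1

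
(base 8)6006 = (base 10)3078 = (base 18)990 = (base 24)586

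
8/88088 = 1/11011 ≈ 0.0000908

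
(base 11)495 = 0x24c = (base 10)588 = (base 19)1bi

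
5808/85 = 68 + 28/85≈68.33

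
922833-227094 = 695739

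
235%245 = 235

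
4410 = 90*49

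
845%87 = 62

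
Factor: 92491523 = 92491523^1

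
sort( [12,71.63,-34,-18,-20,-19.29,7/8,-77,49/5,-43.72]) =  [-77,-43.72,-34,-20,-19.29,-18,7/8,49/5,12,71.63]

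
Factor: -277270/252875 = -1*2^1*5^ (-2)*17^ (-1)*233^1 = -466/425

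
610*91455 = 55787550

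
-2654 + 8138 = 5484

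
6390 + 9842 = 16232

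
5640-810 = 4830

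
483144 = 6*80524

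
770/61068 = 55/4362 ≈ 0.0126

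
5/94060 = 1/18812 ≈ 0.0000532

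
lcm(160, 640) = 640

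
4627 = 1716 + 2911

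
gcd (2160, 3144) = 24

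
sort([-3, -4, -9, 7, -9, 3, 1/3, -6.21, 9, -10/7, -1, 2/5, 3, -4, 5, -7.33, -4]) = [-9, -9, -7.33, -6.21, -4, -4, -4, -3, -10/7, -1, 1/3, 2/5, 3, 3, 5, 7, 9]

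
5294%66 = 14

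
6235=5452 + 783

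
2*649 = 1298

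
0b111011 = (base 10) 59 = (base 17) 38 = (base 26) 27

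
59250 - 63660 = -4410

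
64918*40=2596720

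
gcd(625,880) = 5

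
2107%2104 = 3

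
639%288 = 63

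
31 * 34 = 1054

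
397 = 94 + 303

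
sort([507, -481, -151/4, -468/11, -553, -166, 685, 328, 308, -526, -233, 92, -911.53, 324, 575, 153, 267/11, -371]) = [-911.53, -553, -526, -481, -371, -233, -166, -468/11, -151/4, 267/11, 92, 153, 308, 324, 328, 507, 575, 685]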